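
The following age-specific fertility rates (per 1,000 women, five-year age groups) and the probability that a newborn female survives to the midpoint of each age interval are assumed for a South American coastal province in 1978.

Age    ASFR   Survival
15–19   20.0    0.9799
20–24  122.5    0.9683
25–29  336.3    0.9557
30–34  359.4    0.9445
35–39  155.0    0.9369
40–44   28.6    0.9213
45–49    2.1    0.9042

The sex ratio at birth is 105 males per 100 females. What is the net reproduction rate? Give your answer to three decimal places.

2.372

Proportion female at birth = 100 / (100 + 105) = 0.48780.
Per-age-group product (5 × ASFR × survival probability):
  15–19: 5 × 20.0/1000 × 0.9799 = 0.09799
  20–24: 5 × 122.5/1000 × 0.9683 = 0.59308
  25–29: 5 × 336.3/1000 × 0.9557 = 1.60701
  30–34: 5 × 359.4/1000 × 0.9445 = 1.69727
  35–39: 5 × 155.0/1000 × 0.9369 = 0.72610
  40–44: 5 × 28.6/1000 × 0.9213 = 0.13175
  45–49: 5 × 2.1/1000 × 0.9042 = 0.00949
Sum = 4.86269
NRR = 0.48780 × 4.86269 = 2.37202
NRR > 1, so each generation more than replaces itself.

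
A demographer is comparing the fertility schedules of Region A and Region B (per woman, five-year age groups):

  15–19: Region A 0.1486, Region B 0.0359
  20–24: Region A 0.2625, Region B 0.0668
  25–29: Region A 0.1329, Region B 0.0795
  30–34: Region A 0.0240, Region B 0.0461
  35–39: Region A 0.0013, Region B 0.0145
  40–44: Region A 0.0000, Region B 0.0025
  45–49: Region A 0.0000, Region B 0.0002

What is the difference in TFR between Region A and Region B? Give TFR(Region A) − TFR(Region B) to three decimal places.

1.619

Region A:
  Sum of ASFRs = 0.1486 + 0.2625 + 0.1329 + 0.0240 + 0.0013 + 0.0000 + 0.0000 = 0.5693
  TFR = 5 × 0.5693 = 2.8465
Region B:
  Sum of ASFRs = 0.0359 + 0.0668 + 0.0795 + 0.0461 + 0.0145 + 0.0025 + 0.0002 = 0.2455
  TFR = 5 × 0.2455 = 1.2275
Difference = 2.8465 − 1.2275 = 1.619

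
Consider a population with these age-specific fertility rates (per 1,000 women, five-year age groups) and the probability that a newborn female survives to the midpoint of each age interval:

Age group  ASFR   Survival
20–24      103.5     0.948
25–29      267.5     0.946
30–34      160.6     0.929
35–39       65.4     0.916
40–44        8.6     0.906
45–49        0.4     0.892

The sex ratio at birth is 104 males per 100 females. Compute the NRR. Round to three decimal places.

Proportion female at birth = 100 / (100 + 104) = 0.49020.
Each age group contributes 5 × ASFR × survival:
  20–24: 5 × 103.5/1000 × 0.948 = 0.49059
  25–29: 5 × 267.5/1000 × 0.946 = 1.26528
  30–34: 5 × 160.6/1000 × 0.929 = 0.74599
  35–39: 5 × 65.4/1000 × 0.916 = 0.29953
  40–44: 5 × 8.6/1000 × 0.906 = 0.03896
  45–49: 5 × 0.4/1000 × 0.892 = 0.00178
Sum = 2.84213
NRR = 0.49020 × 2.84213 = 1.39321

1.393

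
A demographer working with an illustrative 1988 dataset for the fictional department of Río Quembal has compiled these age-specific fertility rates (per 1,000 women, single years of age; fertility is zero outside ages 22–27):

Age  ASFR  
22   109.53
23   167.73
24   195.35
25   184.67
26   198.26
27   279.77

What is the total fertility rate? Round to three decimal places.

1.135

Sum of ASFRs = 109.53 + 167.73 + 195.35 + 184.67 + 198.26 + 279.77 = 1135.31
TFR = 1135.31 / 1000 = 1.13531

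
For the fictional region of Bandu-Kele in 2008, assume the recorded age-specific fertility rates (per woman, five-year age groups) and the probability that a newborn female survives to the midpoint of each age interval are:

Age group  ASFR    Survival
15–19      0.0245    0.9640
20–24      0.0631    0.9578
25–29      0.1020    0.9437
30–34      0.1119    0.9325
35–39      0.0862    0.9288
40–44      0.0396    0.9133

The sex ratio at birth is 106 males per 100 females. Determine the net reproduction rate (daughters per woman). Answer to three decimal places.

Proportion female at birth = 100 / (100 + 106) = 0.48544.
Survival-weighted fertility by age (5·fₓ·Sₓ):
  15–19: 5 × 0.0245 × 0.9640 = 0.11809
  20–24: 5 × 0.0631 × 0.9578 = 0.30219
  25–29: 5 × 0.1020 × 0.9437 = 0.48129
  30–34: 5 × 0.1119 × 0.9325 = 0.52173
  35–39: 5 × 0.0862 × 0.9288 = 0.40031
  40–44: 5 × 0.0396 × 0.9133 = 0.18083
Sum = 2.00444
NRR = 0.48544 × 2.00444 = 0.97304

0.973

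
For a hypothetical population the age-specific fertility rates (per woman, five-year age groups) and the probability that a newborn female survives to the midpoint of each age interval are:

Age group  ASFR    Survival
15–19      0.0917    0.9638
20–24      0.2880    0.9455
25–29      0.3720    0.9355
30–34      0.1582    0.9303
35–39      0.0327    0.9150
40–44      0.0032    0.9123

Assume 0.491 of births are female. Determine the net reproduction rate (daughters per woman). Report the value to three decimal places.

2.182

Proportion female at birth = 0.491.
Per-age-group product (5 × ASFR × survival probability):
  15–19: 5 × 0.0917 × 0.9638 = 0.44190
  20–24: 5 × 0.2880 × 0.9455 = 1.36152
  25–29: 5 × 0.3720 × 0.9355 = 1.74003
  30–34: 5 × 0.1582 × 0.9303 = 0.73587
  35–39: 5 × 0.0327 × 0.9150 = 0.14960
  40–44: 5 × 0.0032 × 0.9123 = 0.01460
Sum = 4.44352
NRR = 0.491 × 4.44352 = 2.18177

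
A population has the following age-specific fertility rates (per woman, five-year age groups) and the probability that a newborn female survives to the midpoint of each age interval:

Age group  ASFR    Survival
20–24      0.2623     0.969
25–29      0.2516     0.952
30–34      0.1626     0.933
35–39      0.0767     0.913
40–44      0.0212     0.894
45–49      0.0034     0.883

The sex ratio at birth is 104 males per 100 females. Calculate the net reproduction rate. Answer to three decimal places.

Proportion female at birth = 100 / (100 + 104) = 0.49020.
Survival-weighted fertility by age (5·fₓ·Sₓ):
  20–24: 5 × 0.2623 × 0.969 = 1.27084
  25–29: 5 × 0.2516 × 0.952 = 1.19762
  30–34: 5 × 0.1626 × 0.933 = 0.75853
  35–39: 5 × 0.0767 × 0.913 = 0.35014
  40–44: 5 × 0.0212 × 0.894 = 0.09476
  45–49: 5 × 0.0034 × 0.883 = 0.01501
Sum = 3.68690
NRR = 0.49020 × 3.68690 = 1.80732
NRR > 1, so each generation more than replaces itself.

1.807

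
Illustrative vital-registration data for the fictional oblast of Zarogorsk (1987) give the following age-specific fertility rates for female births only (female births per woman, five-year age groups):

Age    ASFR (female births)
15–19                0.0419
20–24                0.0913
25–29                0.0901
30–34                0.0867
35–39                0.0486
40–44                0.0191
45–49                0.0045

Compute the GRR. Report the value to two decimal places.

Sum of female ASFRs = 0.0419 + 0.0913 + 0.0901 + 0.0867 + 0.0486 + 0.0191 + 0.0045 = 0.3822
GRR = 5 × 0.3822 = 1.911

1.91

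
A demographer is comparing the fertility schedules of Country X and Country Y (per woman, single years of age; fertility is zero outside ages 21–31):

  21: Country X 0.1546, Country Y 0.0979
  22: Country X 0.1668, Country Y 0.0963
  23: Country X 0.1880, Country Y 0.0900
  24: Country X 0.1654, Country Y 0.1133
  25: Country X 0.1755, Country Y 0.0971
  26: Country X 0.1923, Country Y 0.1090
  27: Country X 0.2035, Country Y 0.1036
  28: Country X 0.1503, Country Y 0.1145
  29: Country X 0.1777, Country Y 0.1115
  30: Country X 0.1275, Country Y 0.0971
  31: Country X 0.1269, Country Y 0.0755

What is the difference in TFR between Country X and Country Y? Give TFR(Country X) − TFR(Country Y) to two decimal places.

Country X:
  Sum of ASFRs = 0.1546 + 0.1668 + 0.1880 + 0.1654 + 0.1755 + 0.1923 + 0.2035 + 0.1503 + 0.1777 + 0.1275 + 0.1269 = 1.8285
  TFR = 1.8285
Country Y:
  Sum of ASFRs = 0.0979 + 0.0963 + 0.0900 + 0.1133 + 0.0971 + 0.1090 + 0.1036 + 0.1145 + 0.1115 + 0.0971 + 0.0755 = 1.1058
  TFR = 1.1058
Difference = 1.8285 − 1.1058 = 0.7227

0.72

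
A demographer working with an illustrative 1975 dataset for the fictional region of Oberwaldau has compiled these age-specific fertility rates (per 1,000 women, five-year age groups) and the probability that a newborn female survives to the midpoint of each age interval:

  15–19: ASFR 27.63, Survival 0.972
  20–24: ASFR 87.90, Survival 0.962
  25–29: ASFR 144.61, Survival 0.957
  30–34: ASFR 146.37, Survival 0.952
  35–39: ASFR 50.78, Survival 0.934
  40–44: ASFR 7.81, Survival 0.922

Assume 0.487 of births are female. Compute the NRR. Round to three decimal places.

Proportion female at birth = 0.487.
Per-age-group product (5 × ASFR × survival probability):
  15–19: 5 × 27.63/1000 × 0.972 = 0.13428
  20–24: 5 × 87.90/1000 × 0.962 = 0.42280
  25–29: 5 × 144.61/1000 × 0.957 = 0.69196
  30–34: 5 × 146.37/1000 × 0.952 = 0.69672
  35–39: 5 × 50.78/1000 × 0.934 = 0.23714
  40–44: 5 × 7.81/1000 × 0.922 = 0.03600
Sum = 2.21890
NRR = 0.487 × 2.21890 = 1.08060

1.081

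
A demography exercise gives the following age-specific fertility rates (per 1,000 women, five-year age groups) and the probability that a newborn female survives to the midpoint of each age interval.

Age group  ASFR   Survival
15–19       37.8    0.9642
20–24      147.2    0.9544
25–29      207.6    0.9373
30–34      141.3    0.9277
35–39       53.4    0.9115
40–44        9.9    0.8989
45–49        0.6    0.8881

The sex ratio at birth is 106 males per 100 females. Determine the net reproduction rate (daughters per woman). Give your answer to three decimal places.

Proportion female at birth = 100 / (100 + 106) = 0.48544.
Survival-weighted fertility by age (5·fₓ·Sₓ):
  15–19: 5 × 37.8/1000 × 0.9642 = 0.18223
  20–24: 5 × 147.2/1000 × 0.9544 = 0.70244
  25–29: 5 × 207.6/1000 × 0.9373 = 0.97292
  30–34: 5 × 141.3/1000 × 0.9277 = 0.65542
  35–39: 5 × 53.4/1000 × 0.9115 = 0.24337
  40–44: 5 × 9.9/1000 × 0.8989 = 0.04450
  45–49: 5 × 0.6/1000 × 0.8881 = 0.00266
Sum = 2.80354
NRR = 0.48544 × 2.80354 = 1.36095
An NRR exceeding 1 indicates intrinsic growth under these rates.

1.361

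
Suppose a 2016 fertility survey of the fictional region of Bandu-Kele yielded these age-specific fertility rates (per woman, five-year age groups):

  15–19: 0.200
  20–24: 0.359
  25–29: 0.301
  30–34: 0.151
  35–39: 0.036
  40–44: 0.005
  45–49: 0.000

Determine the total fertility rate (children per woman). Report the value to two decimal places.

5.26

Sum of ASFRs = 0.200 + 0.359 + 0.301 + 0.151 + 0.036 + 0.005 + 0.000 = 1.052
TFR = 5 × 1.052 = 5.26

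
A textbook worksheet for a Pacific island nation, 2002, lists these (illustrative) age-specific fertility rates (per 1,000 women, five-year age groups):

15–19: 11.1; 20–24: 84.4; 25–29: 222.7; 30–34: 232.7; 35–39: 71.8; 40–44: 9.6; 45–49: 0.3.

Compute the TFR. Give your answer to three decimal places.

Sum of ASFRs = 11.1 + 84.4 + 222.7 + 232.7 + 71.8 + 9.6 + 0.3 = 632.6
TFR = 5 × 632.6 / 1000 = 3.163

3.163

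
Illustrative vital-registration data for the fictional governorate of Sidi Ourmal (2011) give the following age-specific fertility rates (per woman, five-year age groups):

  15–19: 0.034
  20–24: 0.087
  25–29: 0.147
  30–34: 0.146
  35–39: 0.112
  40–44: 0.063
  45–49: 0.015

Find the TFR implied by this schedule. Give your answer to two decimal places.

3.02

Sum of ASFRs = 0.034 + 0.087 + 0.147 + 0.146 + 0.112 + 0.063 + 0.015 = 0.604
TFR = 5 × 0.604 = 3.02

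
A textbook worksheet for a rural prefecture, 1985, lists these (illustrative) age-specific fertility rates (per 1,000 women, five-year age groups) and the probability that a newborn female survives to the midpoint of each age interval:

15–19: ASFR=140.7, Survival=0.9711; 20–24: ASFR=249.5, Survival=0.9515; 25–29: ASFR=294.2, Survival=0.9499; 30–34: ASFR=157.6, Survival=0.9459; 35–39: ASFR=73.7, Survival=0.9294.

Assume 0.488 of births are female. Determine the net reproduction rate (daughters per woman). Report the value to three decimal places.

2.125

Proportion female at birth = 0.488.
Per-age-group product (5 × ASFR × survival probability):
  15–19: 5 × 140.7/1000 × 0.9711 = 0.68317
  20–24: 5 × 249.5/1000 × 0.9515 = 1.18700
  25–29: 5 × 294.2/1000 × 0.9499 = 1.39730
  30–34: 5 × 157.6/1000 × 0.9459 = 0.74537
  35–39: 5 × 73.7/1000 × 0.9294 = 0.34248
Sum = 4.35532
NRR = 0.488 × 4.35532 = 2.12540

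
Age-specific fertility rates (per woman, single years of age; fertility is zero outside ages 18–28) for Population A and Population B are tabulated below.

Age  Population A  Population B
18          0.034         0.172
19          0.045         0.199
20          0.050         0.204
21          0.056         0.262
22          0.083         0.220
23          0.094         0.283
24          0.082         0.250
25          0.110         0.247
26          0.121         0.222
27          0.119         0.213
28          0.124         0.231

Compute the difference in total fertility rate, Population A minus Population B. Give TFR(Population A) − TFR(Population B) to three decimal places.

-1.585

Population A:
  Sum of ASFRs = 0.034 + 0.045 + 0.050 + 0.056 + 0.083 + 0.094 + 0.082 + 0.110 + 0.121 + 0.119 + 0.124 = 0.918
  TFR = 0.918
Population B:
  Sum of ASFRs = 0.172 + 0.199 + 0.204 + 0.262 + 0.220 + 0.283 + 0.250 + 0.247 + 0.222 + 0.213 + 0.231 = 2.503
  TFR = 2.503
Difference = 0.918 − 2.503 = -1.585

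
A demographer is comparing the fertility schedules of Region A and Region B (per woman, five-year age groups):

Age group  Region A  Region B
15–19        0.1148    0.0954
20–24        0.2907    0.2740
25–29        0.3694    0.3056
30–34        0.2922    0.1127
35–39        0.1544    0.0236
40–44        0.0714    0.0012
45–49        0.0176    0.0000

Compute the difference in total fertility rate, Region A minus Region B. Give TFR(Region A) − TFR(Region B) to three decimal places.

2.490

Region A:
  Sum of ASFRs = 0.1148 + 0.2907 + 0.3694 + 0.2922 + 0.1544 + 0.0714 + 0.0176 = 1.3105
  TFR = 5 × 1.3105 = 6.5525
Region B:
  Sum of ASFRs = 0.0954 + 0.2740 + 0.3056 + 0.1127 + 0.0236 + 0.0012 + 0.0000 = 0.8125
  TFR = 5 × 0.8125 = 4.0625
Difference = 6.5525 − 4.0625 = 2.49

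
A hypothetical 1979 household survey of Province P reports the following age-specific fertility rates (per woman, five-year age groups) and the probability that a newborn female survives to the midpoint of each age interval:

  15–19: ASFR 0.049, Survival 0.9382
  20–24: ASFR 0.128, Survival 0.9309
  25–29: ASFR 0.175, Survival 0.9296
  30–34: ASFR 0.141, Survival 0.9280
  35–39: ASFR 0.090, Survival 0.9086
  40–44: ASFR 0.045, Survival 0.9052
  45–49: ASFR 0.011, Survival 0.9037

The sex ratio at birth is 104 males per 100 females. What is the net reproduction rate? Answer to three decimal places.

Proportion female at birth = 100 / (100 + 104) = 0.49020.
Per-age-group product (5 × ASFR × survival probability):
  15–19: 5 × 0.049 × 0.9382 = 0.22986
  20–24: 5 × 0.128 × 0.9309 = 0.59578
  25–29: 5 × 0.175 × 0.9296 = 0.81340
  30–34: 5 × 0.141 × 0.9280 = 0.65424
  35–39: 5 × 0.090 × 0.9086 = 0.40887
  40–44: 5 × 0.045 × 0.9052 = 0.20367
  45–49: 5 × 0.011 × 0.9037 = 0.04970
Sum = 2.95552
NRR = 0.49020 × 2.95552 = 1.44880

1.449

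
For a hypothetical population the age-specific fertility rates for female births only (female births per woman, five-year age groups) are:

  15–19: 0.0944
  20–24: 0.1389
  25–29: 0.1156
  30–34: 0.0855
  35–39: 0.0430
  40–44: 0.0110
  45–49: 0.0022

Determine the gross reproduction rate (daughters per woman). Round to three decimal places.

Sum of female ASFRs = 0.0944 + 0.1389 + 0.1156 + 0.0855 + 0.0430 + 0.0110 + 0.0022 = 0.4906
GRR = 5 × 0.4906 = 2.453

2.453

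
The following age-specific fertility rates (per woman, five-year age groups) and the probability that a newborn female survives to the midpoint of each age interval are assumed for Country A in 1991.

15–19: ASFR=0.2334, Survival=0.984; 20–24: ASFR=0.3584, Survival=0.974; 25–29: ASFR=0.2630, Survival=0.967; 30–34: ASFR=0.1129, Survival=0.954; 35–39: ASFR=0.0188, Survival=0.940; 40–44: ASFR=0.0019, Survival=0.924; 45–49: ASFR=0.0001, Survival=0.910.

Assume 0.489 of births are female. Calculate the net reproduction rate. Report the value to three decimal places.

2.348

Proportion female at birth = 0.489.
Weighting each age-specific rate by interval width and survival:
  15–19: 5 × 0.2334 × 0.984 = 1.14833
  20–24: 5 × 0.3584 × 0.974 = 1.74541
  25–29: 5 × 0.2630 × 0.967 = 1.27161
  30–34: 5 × 0.1129 × 0.954 = 0.53853
  35–39: 5 × 0.0188 × 0.940 = 0.08836
  40–44: 5 × 0.0019 × 0.924 = 0.00878
  45–49: 5 × 0.0001 × 0.910 = 0.00046
Sum = 4.80148
NRR = 0.489 × 4.80148 = 2.34792
An NRR exceeding 1 indicates intrinsic growth under these rates.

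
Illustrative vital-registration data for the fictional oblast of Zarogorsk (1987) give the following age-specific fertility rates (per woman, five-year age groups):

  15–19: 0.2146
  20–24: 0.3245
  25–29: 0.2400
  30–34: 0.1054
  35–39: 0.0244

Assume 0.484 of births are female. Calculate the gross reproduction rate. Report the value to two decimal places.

Proportion female at birth = 0.484.
Sum of ASFRs = 0.2146 + 0.3245 + 0.2400 + 0.1054 + 0.0244 = 0.9089
TFR = 5 × 0.9089 = 4.5445
GRR = 0.484 × 4.5445 = 2.19954

2.20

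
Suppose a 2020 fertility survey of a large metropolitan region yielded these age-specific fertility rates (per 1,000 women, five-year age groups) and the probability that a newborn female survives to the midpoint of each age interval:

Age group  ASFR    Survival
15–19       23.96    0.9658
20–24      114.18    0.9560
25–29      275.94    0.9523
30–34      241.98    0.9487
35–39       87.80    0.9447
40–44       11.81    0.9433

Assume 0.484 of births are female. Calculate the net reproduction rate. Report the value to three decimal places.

Proportion female at birth = 0.484.
Each age group contributes 5 × ASFR × survival:
  15–19: 5 × 23.96/1000 × 0.9658 = 0.11570
  20–24: 5 × 114.18/1000 × 0.9560 = 0.54578
  25–29: 5 × 275.94/1000 × 0.9523 = 1.31389
  30–34: 5 × 241.98/1000 × 0.9487 = 1.14783
  35–39: 5 × 87.80/1000 × 0.9447 = 0.41472
  40–44: 5 × 11.81/1000 × 0.9433 = 0.05570
Sum = 3.59362
NRR = 0.484 × 3.59362 = 1.73931

1.739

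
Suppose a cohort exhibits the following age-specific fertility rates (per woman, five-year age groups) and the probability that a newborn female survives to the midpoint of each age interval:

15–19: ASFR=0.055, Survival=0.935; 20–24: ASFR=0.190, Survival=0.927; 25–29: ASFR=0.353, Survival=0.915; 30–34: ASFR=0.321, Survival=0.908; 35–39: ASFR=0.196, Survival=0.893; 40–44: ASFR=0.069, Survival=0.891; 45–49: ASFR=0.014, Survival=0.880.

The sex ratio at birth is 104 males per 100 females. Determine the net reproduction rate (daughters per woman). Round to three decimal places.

2.674

Proportion female at birth = 100 / (100 + 104) = 0.49020.
Survival-weighted fertility by age (5·fₓ·Sₓ):
  15–19: 5 × 0.055 × 0.935 = 0.25713
  20–24: 5 × 0.190 × 0.927 = 0.88065
  25–29: 5 × 0.353 × 0.915 = 1.61498
  30–34: 5 × 0.321 × 0.908 = 1.45734
  35–39: 5 × 0.196 × 0.893 = 0.87514
  40–44: 5 × 0.069 × 0.891 = 0.30740
  45–49: 5 × 0.014 × 0.880 = 0.06160
Sum = 5.45424
NRR = 0.49020 × 5.45424 = 2.67367
An NRR exceeding 1 indicates intrinsic growth under these rates.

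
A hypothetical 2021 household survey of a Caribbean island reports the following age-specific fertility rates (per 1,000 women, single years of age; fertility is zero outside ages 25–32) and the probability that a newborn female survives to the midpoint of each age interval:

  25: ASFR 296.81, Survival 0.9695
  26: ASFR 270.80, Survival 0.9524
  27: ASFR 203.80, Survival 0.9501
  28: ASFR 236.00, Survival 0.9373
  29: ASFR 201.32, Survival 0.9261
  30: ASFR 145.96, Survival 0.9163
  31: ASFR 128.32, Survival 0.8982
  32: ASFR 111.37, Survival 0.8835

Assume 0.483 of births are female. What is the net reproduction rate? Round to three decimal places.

0.722

Proportion female at birth = 0.483.
Each age group contributes 1 × ASFR × survival:
  25: 1 × 296.81/1000 × 0.9695 = 0.28776
  26: 1 × 270.80/1000 × 0.9524 = 0.25791
  27: 1 × 203.80/1000 × 0.9501 = 0.19363
  28: 1 × 236.00/1000 × 0.9373 = 0.22120
  29: 1 × 201.32/1000 × 0.9261 = 0.18644
  30: 1 × 145.96/1000 × 0.9163 = 0.13374
  31: 1 × 128.32/1000 × 0.8982 = 0.11526
  32: 1 × 111.37/1000 × 0.8835 = 0.09840
Sum = 1.49434
NRR = 0.483 × 1.49434 = 0.72177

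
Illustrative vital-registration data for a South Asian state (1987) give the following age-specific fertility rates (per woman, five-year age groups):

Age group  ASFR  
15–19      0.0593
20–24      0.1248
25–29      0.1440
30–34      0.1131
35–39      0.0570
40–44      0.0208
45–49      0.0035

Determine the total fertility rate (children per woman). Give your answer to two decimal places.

Sum of ASFRs = 0.0593 + 0.1248 + 0.1440 + 0.1131 + 0.0570 + 0.0208 + 0.0035 = 0.5225
TFR = 5 × 0.5225 = 2.6125

2.61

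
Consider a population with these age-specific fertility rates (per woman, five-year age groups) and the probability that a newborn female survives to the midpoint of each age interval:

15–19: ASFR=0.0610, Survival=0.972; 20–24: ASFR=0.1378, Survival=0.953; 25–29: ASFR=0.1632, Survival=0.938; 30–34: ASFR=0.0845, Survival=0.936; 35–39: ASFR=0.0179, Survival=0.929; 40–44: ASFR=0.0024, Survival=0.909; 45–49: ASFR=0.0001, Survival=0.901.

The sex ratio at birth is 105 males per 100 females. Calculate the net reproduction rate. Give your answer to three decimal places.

Proportion female at birth = 100 / (100 + 105) = 0.48780.
Survival-weighted fertility by age (5·fₓ·Sₓ):
  15–19: 5 × 0.0610 × 0.972 = 0.29646
  20–24: 5 × 0.1378 × 0.953 = 0.65662
  25–29: 5 × 0.1632 × 0.938 = 0.76541
  30–34: 5 × 0.0845 × 0.936 = 0.39546
  35–39: 5 × 0.0179 × 0.929 = 0.08315
  40–44: 5 × 0.0024 × 0.909 = 0.01091
  45–49: 5 × 0.0001 × 0.901 = 0.00045
Sum = 2.20846
NRR = 0.48780 × 2.20846 = 1.07729
With NRR above 1 the population is above replacement fertility.

1.077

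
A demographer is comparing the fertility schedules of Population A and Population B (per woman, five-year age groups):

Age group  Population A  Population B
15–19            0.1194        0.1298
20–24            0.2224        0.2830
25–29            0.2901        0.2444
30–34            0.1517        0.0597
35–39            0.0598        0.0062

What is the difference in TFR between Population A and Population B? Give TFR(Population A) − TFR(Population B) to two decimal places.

0.60

Population A:
  Sum of ASFRs = 0.1194 + 0.2224 + 0.2901 + 0.1517 + 0.0598 = 0.8434
  TFR = 5 × 0.8434 = 4.217
Population B:
  Sum of ASFRs = 0.1298 + 0.2830 + 0.2444 + 0.0597 + 0.0062 = 0.7231
  TFR = 5 × 0.7231 = 3.6155
Difference = 4.217 − 3.6155 = 0.6015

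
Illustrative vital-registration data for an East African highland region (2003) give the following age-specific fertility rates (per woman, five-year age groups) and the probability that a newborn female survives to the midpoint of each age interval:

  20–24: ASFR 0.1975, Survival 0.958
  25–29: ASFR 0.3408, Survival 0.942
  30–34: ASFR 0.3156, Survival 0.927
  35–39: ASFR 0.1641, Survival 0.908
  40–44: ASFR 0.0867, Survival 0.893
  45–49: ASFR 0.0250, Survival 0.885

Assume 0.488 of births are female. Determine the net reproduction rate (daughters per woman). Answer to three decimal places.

Proportion female at birth = 0.488.
Weighting each age-specific rate by interval width and survival:
  20–24: 5 × 0.1975 × 0.958 = 0.94603
  25–29: 5 × 0.3408 × 0.942 = 1.60517
  30–34: 5 × 0.3156 × 0.927 = 1.46281
  35–39: 5 × 0.1641 × 0.908 = 0.74501
  40–44: 5 × 0.0867 × 0.893 = 0.38712
  45–49: 5 × 0.0250 × 0.885 = 0.11063
Sum = 5.25677
NRR = 0.488 × 5.25677 = 2.56530
NRR > 1, so each generation more than replaces itself.

2.565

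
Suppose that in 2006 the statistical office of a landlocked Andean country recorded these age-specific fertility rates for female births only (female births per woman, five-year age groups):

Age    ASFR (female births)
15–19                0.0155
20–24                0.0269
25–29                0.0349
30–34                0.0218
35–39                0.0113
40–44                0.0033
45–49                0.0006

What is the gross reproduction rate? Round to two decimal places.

0.57

Sum of female ASFRs = 0.0155 + 0.0269 + 0.0349 + 0.0218 + 0.0113 + 0.0033 + 0.0006 = 0.1143
GRR = 5 × 0.1143 = 0.5715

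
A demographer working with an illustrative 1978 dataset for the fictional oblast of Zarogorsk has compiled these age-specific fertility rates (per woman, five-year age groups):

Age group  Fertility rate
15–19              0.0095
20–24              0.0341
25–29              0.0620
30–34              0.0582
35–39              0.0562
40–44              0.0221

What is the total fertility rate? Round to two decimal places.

Sum of ASFRs = 0.0095 + 0.0341 + 0.0620 + 0.0582 + 0.0562 + 0.0221 = 0.2421
TFR = 5 × 0.2421 = 1.2105

1.21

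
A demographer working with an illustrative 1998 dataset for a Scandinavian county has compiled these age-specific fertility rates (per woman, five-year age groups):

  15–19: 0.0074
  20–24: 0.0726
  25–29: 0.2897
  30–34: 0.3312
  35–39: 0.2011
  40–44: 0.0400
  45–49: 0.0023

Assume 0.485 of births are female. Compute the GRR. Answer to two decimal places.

2.29

Proportion female at birth = 0.485.
Sum of ASFRs = 0.0074 + 0.0726 + 0.2897 + 0.3312 + 0.2011 + 0.0400 + 0.0023 = 0.9443
TFR = 5 × 0.9443 = 4.7215
GRR = 0.485 × 4.7215 = 2.28993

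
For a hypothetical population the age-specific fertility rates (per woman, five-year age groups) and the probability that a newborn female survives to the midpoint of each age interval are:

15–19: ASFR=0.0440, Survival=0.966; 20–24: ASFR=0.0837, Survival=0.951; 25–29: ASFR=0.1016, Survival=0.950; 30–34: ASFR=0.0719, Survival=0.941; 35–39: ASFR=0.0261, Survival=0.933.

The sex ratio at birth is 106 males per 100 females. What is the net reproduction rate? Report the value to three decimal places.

0.754

Proportion female at birth = 100 / (100 + 106) = 0.48544.
Per-age-group product (5 × ASFR × survival probability):
  15–19: 5 × 0.0440 × 0.966 = 0.21252
  20–24: 5 × 0.0837 × 0.951 = 0.39799
  25–29: 5 × 0.1016 × 0.950 = 0.48260
  30–34: 5 × 0.0719 × 0.941 = 0.33829
  35–39: 5 × 0.0261 × 0.933 = 0.12176
Sum = 1.55316
NRR = 0.48544 × 1.55316 = 0.75397
With NRR below 1 the population is below replacement fertility.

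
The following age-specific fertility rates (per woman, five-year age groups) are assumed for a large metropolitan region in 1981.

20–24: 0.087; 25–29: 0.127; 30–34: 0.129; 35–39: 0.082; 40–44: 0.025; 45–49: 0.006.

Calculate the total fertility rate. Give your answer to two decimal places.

Sum of ASFRs = 0.087 + 0.127 + 0.129 + 0.082 + 0.025 + 0.006 = 0.456
TFR = 5 × 0.456 = 2.28

2.28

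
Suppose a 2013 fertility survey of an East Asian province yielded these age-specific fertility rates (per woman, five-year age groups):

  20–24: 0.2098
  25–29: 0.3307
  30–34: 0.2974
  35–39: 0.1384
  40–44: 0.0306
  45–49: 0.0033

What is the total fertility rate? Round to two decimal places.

5.05

Sum of ASFRs = 0.2098 + 0.3307 + 0.2974 + 0.1384 + 0.0306 + 0.0033 = 1.0102
TFR = 5 × 1.0102 = 5.051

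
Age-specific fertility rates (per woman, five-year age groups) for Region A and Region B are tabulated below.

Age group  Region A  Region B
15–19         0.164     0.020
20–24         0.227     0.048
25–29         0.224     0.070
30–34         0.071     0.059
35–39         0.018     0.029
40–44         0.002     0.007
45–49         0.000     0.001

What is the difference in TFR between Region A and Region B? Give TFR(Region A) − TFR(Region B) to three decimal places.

2.360

Region A:
  Sum of ASFRs = 0.164 + 0.227 + 0.224 + 0.071 + 0.018 + 0.002 + 0.000 = 0.706
  TFR = 5 × 0.706 = 3.53
Region B:
  Sum of ASFRs = 0.020 + 0.048 + 0.070 + 0.059 + 0.029 + 0.007 + 0.001 = 0.234
  TFR = 5 × 0.234 = 1.17
Difference = 3.53 − 1.17 = 2.36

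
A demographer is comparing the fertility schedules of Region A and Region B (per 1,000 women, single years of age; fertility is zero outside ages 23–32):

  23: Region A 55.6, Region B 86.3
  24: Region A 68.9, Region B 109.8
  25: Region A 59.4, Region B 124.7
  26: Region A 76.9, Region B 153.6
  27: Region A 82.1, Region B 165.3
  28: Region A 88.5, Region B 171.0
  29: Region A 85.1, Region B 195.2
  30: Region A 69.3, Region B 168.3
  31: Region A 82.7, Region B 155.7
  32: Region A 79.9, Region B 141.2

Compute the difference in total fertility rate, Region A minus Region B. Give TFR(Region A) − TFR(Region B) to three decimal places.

-0.723

Region A:
  Sum of ASFRs = 55.6 + 68.9 + 59.4 + 76.9 + 82.1 + 88.5 + 85.1 + 69.3 + 82.7 + 79.9 = 748.4
  TFR = 748.4 / 1000 = 0.7484
Region B:
  Sum of ASFRs = 86.3 + 109.8 + 124.7 + 153.6 + 165.3 + 171.0 + 195.2 + 168.3 + 155.7 + 141.2 = 1471.1
  TFR = 1471.1 / 1000 = 1.4711
Difference = 0.7484 − 1.4711 = -0.7227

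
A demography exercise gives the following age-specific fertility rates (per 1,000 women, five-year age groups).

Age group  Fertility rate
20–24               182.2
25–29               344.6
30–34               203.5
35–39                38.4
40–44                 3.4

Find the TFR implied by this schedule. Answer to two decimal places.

Sum of ASFRs = 182.2 + 344.6 + 203.5 + 38.4 + 3.4 = 772.1
TFR = 5 × 772.1 / 1000 = 3.8605

3.86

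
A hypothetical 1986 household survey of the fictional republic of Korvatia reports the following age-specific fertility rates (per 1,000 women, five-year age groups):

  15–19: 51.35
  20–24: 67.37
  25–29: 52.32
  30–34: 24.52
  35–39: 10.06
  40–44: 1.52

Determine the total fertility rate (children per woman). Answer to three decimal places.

1.036

Sum of ASFRs = 51.35 + 67.37 + 52.32 + 24.52 + 10.06 + 1.52 = 207.14
TFR = 5 × 207.14 / 1000 = 1.0357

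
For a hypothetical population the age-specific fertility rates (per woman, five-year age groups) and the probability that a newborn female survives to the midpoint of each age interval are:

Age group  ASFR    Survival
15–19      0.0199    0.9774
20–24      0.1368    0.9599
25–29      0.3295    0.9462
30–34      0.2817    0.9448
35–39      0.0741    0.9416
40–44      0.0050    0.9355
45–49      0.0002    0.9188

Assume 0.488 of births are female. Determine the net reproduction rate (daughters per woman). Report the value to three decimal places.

1.960

Proportion female at birth = 0.488.
Weighting each age-specific rate by interval width and survival:
  15–19: 5 × 0.0199 × 0.9774 = 0.09725
  20–24: 5 × 0.1368 × 0.9599 = 0.65657
  25–29: 5 × 0.3295 × 0.9462 = 1.55886
  30–34: 5 × 0.2817 × 0.9448 = 1.33075
  35–39: 5 × 0.0741 × 0.9416 = 0.34886
  40–44: 5 × 0.0050 × 0.9355 = 0.02339
  45–49: 5 × 0.0002 × 0.9188 = 0.00092
Sum = 4.01660
NRR = 0.488 × 4.01660 = 1.96010
With NRR above 1 the population is above replacement fertility.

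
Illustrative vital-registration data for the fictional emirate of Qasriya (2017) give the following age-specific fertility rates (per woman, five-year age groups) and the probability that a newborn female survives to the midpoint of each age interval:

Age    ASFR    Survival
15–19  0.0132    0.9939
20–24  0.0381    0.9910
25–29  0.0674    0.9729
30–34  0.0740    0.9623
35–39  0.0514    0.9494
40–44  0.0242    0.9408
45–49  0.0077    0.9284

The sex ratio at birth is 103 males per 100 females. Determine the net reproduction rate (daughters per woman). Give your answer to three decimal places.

0.656

Proportion female at birth = 100 / (100 + 103) = 0.49261.
Each age group contributes 5 × ASFR × survival:
  15–19: 5 × 0.0132 × 0.9939 = 0.06560
  20–24: 5 × 0.0381 × 0.9910 = 0.18879
  25–29: 5 × 0.0674 × 0.9729 = 0.32787
  30–34: 5 × 0.0740 × 0.9623 = 0.35605
  35–39: 5 × 0.0514 × 0.9494 = 0.24400
  40–44: 5 × 0.0242 × 0.9408 = 0.11384
  45–49: 5 × 0.0077 × 0.9284 = 0.03574
Sum = 1.33189
NRR = 0.49261 × 1.33189 = 0.65610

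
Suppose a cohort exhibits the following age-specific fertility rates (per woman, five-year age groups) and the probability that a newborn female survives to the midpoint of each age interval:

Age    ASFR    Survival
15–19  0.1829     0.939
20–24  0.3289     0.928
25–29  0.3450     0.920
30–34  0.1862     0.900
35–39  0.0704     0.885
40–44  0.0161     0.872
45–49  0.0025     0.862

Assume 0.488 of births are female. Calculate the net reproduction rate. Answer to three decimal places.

Proportion female at birth = 0.488.
Per-age-group product (5 × ASFR × survival probability):
  15–19: 5 × 0.1829 × 0.939 = 0.85872
  20–24: 5 × 0.3289 × 0.928 = 1.52610
  25–29: 5 × 0.3450 × 0.920 = 1.58700
  30–34: 5 × 0.1862 × 0.900 = 0.83790
  35–39: 5 × 0.0704 × 0.885 = 0.31152
  40–44: 5 × 0.0161 × 0.872 = 0.07020
  45–49: 5 × 0.0025 × 0.862 = 0.01078
Sum = 5.20222
NRR = 0.488 × 5.20222 = 2.53868
An NRR exceeding 1 indicates intrinsic growth under these rates.

2.539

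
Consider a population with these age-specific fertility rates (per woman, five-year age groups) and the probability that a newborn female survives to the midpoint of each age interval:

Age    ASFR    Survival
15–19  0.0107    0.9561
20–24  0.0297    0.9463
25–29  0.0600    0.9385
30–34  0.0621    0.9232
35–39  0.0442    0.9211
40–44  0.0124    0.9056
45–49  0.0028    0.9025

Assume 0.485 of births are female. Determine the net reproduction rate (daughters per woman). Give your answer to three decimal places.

0.501

Proportion female at birth = 0.485.
Survival-weighted fertility by age (5·fₓ·Sₓ):
  15–19: 5 × 0.0107 × 0.9561 = 0.05115
  20–24: 5 × 0.0297 × 0.9463 = 0.14053
  25–29: 5 × 0.0600 × 0.9385 = 0.28155
  30–34: 5 × 0.0621 × 0.9232 = 0.28665
  35–39: 5 × 0.0442 × 0.9211 = 0.20356
  40–44: 5 × 0.0124 × 0.9056 = 0.05615
  45–49: 5 × 0.0028 × 0.9025 = 0.01264
Sum = 1.03223
NRR = 0.485 × 1.03223 = 0.50063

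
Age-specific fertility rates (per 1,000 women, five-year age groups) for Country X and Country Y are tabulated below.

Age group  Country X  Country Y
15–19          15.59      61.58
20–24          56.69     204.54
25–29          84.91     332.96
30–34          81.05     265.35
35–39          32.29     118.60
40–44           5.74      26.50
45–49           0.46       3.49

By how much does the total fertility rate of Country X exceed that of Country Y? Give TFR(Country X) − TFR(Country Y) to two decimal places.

-3.68

Country X:
  Sum of ASFRs = 15.59 + 56.69 + 84.91 + 81.05 + 32.29 + 5.74 + 0.46 = 276.73
  TFR = 5 × 276.73 / 1000 = 1.38365
Country Y:
  Sum of ASFRs = 61.58 + 204.54 + 332.96 + 265.35 + 118.60 + 26.50 + 3.49 = 1013.02
  TFR = 5 × 1013.02 / 1000 = 5.0651
Difference = 1.38365 − 5.0651 = -3.68145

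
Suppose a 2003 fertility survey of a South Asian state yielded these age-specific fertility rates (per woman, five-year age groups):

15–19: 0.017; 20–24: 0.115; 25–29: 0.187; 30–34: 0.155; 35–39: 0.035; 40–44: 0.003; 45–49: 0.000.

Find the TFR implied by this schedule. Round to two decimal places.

Sum of ASFRs = 0.017 + 0.115 + 0.187 + 0.155 + 0.035 + 0.003 + 0.000 = 0.512
TFR = 5 × 0.512 = 2.56

2.56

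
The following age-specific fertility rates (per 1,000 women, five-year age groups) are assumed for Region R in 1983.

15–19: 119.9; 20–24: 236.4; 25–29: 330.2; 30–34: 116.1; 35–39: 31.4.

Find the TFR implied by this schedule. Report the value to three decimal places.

4.170

Sum of ASFRs = 119.9 + 236.4 + 330.2 + 116.1 + 31.4 = 834.0
TFR = 5 × 834.0 / 1000 = 4.17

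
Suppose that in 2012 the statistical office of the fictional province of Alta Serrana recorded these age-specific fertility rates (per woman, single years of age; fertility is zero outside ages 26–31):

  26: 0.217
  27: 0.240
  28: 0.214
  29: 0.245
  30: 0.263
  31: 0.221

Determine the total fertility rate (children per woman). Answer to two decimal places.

1.40

Sum of ASFRs = 0.217 + 0.240 + 0.214 + 0.245 + 0.263 + 0.221 = 1.400
TFR = 1.4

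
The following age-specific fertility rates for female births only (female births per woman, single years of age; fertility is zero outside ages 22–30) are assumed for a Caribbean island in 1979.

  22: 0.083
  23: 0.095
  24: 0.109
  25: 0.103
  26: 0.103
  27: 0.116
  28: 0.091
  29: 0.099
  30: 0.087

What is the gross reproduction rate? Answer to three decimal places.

0.886

Sum of female ASFRs = 0.083 + 0.095 + 0.109 + 0.103 + 0.103 + 0.116 + 0.091 + 0.099 + 0.087 = 0.886
GRR = 0.886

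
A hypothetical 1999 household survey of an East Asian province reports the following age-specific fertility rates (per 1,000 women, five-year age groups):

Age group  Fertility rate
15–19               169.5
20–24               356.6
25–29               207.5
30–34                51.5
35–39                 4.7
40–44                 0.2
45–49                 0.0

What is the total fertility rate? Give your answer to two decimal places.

3.95

Sum of ASFRs = 169.5 + 356.6 + 207.5 + 51.5 + 4.7 + 0.2 + 0.0 = 790.0
TFR = 5 × 790.0 / 1000 = 3.95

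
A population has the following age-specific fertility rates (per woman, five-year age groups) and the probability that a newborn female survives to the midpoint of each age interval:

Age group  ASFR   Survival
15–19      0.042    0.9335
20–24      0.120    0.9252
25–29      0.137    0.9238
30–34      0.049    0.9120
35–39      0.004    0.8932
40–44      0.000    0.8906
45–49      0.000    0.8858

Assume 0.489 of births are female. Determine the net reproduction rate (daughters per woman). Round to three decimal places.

Proportion female at birth = 0.489.
Per-age-group product (5 × ASFR × survival probability):
  15–19: 5 × 0.042 × 0.9335 = 0.19604
  20–24: 5 × 0.120 × 0.9252 = 0.55512
  25–29: 5 × 0.137 × 0.9238 = 0.63280
  30–34: 5 × 0.049 × 0.9120 = 0.22344
  35–39: 5 × 0.004 × 0.8932 = 0.01786
  40–44: 5 × 0.000 × 0.8906 = 0.00000
  45–49: 5 × 0.000 × 0.8858 = 0.00000
Sum = 1.62526
NRR = 0.489 × 1.62526 = 0.79475

0.795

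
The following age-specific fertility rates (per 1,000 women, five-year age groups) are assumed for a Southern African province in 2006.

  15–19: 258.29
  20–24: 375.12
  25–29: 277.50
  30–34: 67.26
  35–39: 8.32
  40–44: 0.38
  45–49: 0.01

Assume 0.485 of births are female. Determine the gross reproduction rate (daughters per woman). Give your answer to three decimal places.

Proportion female at birth = 0.485.
Sum of ASFRs = 258.29 + 375.12 + 277.50 + 67.26 + 8.32 + 0.38 + 0.01 = 986.88
TFR = 5 × 986.88 / 1000 = 4.9344
GRR = 0.485 × 4.9344 = 2.39318

2.393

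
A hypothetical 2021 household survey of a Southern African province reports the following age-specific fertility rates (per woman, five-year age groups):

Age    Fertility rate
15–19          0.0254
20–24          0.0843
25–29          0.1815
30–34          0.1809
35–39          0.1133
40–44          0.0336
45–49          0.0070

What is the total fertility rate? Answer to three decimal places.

3.130

Sum of ASFRs = 0.0254 + 0.0843 + 0.1815 + 0.1809 + 0.1133 + 0.0336 + 0.0070 = 0.6260
TFR = 5 × 0.6260 = 3.13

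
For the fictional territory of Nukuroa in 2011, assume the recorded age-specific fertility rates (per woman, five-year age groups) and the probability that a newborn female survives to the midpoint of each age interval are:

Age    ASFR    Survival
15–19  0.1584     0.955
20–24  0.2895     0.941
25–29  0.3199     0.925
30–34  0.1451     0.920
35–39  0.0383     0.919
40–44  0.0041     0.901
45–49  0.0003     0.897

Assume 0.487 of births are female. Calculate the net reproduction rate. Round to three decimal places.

2.173

Proportion female at birth = 0.487.
Per-age-group product (5 × ASFR × survival probability):
  15–19: 5 × 0.1584 × 0.955 = 0.75636
  20–24: 5 × 0.2895 × 0.941 = 1.36210
  25–29: 5 × 0.3199 × 0.925 = 1.47954
  30–34: 5 × 0.1451 × 0.920 = 0.66746
  35–39: 5 × 0.0383 × 0.919 = 0.17599
  40–44: 5 × 0.0041 × 0.901 = 0.01847
  45–49: 5 × 0.0003 × 0.897 = 0.00135
Sum = 4.46127
NRR = 0.487 × 4.46127 = 2.17264
With NRR above 1 the population is above replacement fertility.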